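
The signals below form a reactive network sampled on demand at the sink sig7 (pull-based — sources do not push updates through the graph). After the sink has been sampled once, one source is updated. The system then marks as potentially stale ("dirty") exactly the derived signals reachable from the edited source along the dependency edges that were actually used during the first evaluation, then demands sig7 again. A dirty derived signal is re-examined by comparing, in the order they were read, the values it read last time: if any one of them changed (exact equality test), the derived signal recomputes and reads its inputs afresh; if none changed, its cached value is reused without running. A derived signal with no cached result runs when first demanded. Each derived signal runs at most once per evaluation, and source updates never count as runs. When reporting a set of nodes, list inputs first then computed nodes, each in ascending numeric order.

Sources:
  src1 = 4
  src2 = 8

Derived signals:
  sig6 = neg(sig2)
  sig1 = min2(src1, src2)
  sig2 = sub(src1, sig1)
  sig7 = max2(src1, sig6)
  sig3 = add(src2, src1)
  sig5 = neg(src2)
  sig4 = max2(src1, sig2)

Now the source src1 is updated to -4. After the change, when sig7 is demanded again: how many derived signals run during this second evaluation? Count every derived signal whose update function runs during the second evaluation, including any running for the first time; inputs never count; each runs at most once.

Run set: sig1, sig2, sig7 (3 run).
The important point: at sig6 every value read last time is unchanged, so the dirty flag clears without a run.

Initial pass — values computed on the first demand:
  sig1 = min2(4, 8) = 4
  sig2 = sub(4, 4) = 0
  sig6 = neg(0) = 0
  sig7 = max2(4, 0) = 4

Second demand — change propagation:
  sig1: re-runs because src1 4->-4; new result -4.
  sig2: re-runs because src1 4->-4; sig1 4->-4; new result 0 (unchanged).
  sig6: re-examined; everything it read last time is the same (sig2 unchanged) — cache 0 kept, no run.
  sig7: re-runs because src1 4->-4; new result 0.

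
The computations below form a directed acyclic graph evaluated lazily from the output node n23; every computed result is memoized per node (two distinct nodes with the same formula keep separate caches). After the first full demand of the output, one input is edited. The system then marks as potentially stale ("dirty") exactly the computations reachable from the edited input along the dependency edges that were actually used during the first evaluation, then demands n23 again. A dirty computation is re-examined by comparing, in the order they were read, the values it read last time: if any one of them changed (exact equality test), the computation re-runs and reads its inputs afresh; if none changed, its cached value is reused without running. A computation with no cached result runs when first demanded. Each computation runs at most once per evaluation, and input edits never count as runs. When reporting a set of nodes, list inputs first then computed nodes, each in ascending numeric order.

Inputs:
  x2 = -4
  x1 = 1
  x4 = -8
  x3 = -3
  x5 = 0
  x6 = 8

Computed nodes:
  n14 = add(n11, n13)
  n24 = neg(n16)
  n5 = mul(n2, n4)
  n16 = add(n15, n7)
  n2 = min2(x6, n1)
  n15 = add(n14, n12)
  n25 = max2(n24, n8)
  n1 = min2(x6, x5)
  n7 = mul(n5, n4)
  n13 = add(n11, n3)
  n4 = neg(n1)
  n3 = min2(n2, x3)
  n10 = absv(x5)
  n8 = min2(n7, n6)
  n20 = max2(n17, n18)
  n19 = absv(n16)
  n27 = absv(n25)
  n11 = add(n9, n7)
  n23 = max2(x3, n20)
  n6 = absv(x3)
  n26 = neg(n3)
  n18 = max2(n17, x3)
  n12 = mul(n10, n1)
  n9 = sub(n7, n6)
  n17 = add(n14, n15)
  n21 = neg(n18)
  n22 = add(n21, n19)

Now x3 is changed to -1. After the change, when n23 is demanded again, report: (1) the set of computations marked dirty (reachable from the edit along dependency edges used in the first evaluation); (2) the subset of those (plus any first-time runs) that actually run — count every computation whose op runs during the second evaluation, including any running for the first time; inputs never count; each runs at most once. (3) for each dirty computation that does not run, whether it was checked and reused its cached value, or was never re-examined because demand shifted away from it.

The edit dirties: n3, n6, n9, n11, n13, n14, n15, n17, n18, n20, n23.
11 computations run: n3, n6, n9, n11, n13, n14, n15, n17, n18, n20, n23.
No dirty computation escaped a run.

First demand of the output computes:
  n1 = min2(8, 0) = 0
  n2 = min2(8, 0) = 0
  n3 = min2(0, -3) = -3
  n4 = neg(0) = 0
  n5 = mul(0, 0) = 0
  n6 = absv(-3) = 3
  n7 = mul(0, 0) = 0
  n9 = sub(0, 3) = -3
  n10 = absv(0) = 0
  n11 = add(-3, 0) = -3
  n12 = mul(0, 0) = 0
  n13 = add(-3, -3) = -6
  n14 = add(-3, -6) = -9
  n15 = add(-9, 0) = -9
  n17 = add(-9, -9) = -18
  n18 = max2(-18, -3) = -3
  n20 = max2(-18, -3) = -3
  n23 = max2(-3, -3) = -3

After the edit, cleaning proceeds:
  n3: a read changed (x3 -3->-1) — executes, giving -1.
  n6: a read changed (x3 -3->-1) — executes, giving 1.
  n9: a read changed (n6 3->1) — executes, giving -1.
  n11: a read changed (n9 -3->-1) — executes, giving -1.
  n13: a read changed (n11 -3->-1; n3 -3->-1) — executes, giving -2.
  n14: a read changed (n11 -3->-1; n13 -6->-2) — executes, giving -3.
  n15: a read changed (n14 -9->-3) — executes, giving -3.
  n17: a read changed (n14 -9->-3; n15 -9->-3) — executes, giving -6.
  n18: a read changed (n17 -18->-6; x3 -3->-1) — executes, giving -1.
  n20: a read changed (n17 -18->-6; n18 -3->-1) — executes, giving -1.
  n23: a read changed (x3 -3->-1; n20 -3->-1) — executes, giving -1.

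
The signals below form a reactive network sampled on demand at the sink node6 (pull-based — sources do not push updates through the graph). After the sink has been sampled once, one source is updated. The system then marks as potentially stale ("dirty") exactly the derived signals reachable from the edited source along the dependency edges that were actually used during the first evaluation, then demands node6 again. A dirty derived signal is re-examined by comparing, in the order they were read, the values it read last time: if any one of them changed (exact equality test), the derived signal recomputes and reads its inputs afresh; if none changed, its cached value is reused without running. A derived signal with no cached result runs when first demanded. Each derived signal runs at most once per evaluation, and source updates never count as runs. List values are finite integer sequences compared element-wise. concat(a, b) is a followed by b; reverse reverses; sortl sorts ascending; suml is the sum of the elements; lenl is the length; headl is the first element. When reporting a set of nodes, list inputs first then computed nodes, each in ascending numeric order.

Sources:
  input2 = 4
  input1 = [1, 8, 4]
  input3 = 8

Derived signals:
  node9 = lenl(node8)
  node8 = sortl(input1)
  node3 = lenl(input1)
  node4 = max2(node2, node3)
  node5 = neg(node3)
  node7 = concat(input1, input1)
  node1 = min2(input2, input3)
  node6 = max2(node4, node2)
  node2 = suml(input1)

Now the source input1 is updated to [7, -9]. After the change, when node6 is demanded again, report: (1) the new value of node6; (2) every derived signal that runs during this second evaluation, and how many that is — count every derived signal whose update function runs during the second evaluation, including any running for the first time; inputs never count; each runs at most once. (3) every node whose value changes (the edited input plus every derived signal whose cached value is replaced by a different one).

node6 now evaluates to 2.
Run set: node2, node3, node4, node6 (4 run).
Changed values: input1, node2, node3, node4, node6.

Initial pass — values computed on the first demand:
  node2 = suml([1, 8, 4]) = 13
  node3 = lenl([1, 8, 4]) = 3
  node4 = max2(13, 3) = 13
  node6 = max2(13, 13) = 13

Second demand — change propagation:
  node2: re-runs because input1 [1, 8, 4]->[7, -9]; new result -2.
  node3: re-runs because input1 [1, 8, 4]->[7, -9]; new result 2.
  node4: re-runs because node2 13->-2; node3 3->2; new result 2.
  node6: re-runs because node4 13->2; node2 13->-2; new result 2.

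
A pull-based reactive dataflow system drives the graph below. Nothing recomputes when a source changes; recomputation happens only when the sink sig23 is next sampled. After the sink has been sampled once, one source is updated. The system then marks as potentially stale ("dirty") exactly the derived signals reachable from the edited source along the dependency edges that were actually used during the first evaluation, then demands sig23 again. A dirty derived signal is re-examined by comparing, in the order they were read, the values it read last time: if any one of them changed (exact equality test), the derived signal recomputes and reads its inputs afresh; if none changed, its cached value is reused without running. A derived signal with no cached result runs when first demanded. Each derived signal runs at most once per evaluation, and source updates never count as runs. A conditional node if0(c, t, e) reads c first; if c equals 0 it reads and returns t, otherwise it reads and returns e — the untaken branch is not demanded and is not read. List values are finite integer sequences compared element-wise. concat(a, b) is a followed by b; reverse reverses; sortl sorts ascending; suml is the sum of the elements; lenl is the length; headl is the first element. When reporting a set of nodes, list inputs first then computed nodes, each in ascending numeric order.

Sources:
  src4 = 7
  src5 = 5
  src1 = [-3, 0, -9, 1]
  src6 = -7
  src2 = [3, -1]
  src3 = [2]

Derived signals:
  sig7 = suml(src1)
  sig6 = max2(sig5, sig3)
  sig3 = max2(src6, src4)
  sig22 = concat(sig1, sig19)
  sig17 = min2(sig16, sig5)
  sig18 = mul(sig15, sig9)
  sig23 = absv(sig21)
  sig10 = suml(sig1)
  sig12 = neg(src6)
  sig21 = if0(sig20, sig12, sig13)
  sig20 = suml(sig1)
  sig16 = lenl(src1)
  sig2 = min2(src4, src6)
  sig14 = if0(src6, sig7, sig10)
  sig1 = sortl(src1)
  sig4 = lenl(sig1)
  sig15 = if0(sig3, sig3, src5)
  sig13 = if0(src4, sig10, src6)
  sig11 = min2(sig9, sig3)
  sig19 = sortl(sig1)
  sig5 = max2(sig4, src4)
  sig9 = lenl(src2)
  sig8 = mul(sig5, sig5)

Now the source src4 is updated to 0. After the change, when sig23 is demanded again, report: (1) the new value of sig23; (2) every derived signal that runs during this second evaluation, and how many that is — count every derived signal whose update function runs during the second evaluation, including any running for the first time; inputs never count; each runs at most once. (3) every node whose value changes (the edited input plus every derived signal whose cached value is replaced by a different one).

New value of sig23: 11.
Derived signals that run: sig10, sig13, sig21, sig23 — 4 in total.
Values that change: src4, sig13, sig21, sig23.
Key observation: a condition flipped, so demand reaches new nodes — sig10 runs for the first time.

First evaluation (everything demanded from the output):
  sig1 = sortl([-3, 0, -9, 1]) = [-9, -3, 0, 1]
  sig13 = if0(src4=7 -> else branch src6) = -7
  sig20 = suml([-9, -3, 0, 1]) = -11
  sig21 = if0(sig20=-11 -> else branch sig13) = -7
  sig23 = absv(-7) = 7

Propagation after the edit:
  sig10: demanded for the first time — runs, produces -11.
  sig13: runs — src4 7->0; result -11.
  sig21: runs — sig13 -7->-11; result -11.
  sig23: runs — sig21 -7->-11; result 11.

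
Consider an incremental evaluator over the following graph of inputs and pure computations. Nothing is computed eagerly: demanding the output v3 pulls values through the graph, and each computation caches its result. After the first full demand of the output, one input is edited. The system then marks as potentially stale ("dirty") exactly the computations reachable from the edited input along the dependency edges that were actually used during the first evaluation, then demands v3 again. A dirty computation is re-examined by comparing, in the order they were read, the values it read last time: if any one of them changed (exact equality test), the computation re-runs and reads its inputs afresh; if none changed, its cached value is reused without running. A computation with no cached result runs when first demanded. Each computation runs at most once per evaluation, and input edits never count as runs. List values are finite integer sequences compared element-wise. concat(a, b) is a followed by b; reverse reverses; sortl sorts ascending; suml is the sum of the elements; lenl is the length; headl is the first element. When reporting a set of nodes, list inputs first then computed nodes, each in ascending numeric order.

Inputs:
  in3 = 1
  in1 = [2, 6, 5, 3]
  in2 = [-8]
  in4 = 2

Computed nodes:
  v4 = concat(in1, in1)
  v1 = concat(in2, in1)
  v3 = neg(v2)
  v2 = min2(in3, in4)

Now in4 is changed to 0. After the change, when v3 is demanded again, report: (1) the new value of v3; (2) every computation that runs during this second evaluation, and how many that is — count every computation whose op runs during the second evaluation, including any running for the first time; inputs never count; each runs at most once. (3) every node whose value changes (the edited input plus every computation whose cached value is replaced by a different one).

v3 now evaluates to 0.
Run set: v2, v3 (2 run).
Changed values: in4, v2, v3.

Initial pass — values computed on the first demand:
  v2 = min2(1, 2) = 1
  v3 = neg(1) = -1

Second demand — change propagation:
  v2: re-runs because in4 2->0; new result 0.
  v3: re-runs because v2 1->0; new result 0.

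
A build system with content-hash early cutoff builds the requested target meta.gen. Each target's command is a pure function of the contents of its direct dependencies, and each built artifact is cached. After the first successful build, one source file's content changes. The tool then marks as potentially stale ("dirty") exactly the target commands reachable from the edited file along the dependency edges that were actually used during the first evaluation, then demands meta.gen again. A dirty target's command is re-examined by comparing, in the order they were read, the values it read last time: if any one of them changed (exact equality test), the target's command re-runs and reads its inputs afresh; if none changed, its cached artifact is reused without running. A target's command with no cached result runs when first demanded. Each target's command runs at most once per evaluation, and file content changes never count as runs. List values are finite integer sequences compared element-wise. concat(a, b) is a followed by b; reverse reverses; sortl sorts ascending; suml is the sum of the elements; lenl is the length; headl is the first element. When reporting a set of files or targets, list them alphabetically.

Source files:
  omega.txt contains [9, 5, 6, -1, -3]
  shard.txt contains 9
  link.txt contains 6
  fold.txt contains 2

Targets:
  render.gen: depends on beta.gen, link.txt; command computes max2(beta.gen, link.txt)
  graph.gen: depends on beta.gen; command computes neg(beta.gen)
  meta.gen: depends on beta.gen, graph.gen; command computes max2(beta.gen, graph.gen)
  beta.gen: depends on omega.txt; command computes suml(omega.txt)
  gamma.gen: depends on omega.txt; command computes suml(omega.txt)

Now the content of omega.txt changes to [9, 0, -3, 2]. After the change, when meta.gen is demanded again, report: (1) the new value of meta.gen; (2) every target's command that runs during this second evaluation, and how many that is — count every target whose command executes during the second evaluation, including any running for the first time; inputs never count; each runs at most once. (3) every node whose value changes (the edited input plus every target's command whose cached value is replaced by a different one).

New value of meta.gen: 8.
Target commands that run: beta.gen, graph.gen, meta.gen — 3 in total.
Values that change: beta.gen, graph.gen, meta.gen, omega.txt.

First evaluation (everything demanded from the output):
  beta.gen = suml([9, 5, 6, -1, -3]) = 16
  graph.gen = neg(16) = -16
  meta.gen = max2(16, -16) = 16

Propagation after the edit:
  beta.gen: runs — omega.txt [9, 5, 6, -1, -3]->[9, 0, -3, 2]; result 8.
  graph.gen: runs — beta.gen 16->8; result -8.
  meta.gen: runs — beta.gen 16->8; graph.gen -16->-8; result 8.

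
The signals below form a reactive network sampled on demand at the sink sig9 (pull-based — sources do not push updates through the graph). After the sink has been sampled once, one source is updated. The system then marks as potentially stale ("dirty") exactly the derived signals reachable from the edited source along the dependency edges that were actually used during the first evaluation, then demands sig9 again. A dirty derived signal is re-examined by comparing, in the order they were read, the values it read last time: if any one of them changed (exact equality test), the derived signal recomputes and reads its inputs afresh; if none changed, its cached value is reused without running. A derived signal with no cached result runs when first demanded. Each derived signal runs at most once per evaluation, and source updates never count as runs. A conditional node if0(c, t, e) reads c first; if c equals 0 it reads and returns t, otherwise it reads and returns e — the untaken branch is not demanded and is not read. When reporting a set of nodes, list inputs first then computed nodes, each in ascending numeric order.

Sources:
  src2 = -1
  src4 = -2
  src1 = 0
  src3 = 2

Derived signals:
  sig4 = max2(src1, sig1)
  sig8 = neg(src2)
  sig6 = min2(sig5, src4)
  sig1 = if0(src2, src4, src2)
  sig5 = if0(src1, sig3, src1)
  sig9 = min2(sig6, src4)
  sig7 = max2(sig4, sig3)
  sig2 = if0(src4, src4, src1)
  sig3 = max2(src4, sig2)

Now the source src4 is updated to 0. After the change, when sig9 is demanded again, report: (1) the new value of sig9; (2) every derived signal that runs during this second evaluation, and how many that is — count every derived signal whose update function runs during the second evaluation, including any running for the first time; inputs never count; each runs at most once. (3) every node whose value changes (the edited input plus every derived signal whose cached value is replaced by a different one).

Initial pass — values computed on the first demand:
  sig2 = if0(src4=-2 -> else branch src1) = 0
  sig3 = max2(-2, 0) = 0
  sig5 = if0(src1=0 -> then branch sig3) = 0
  sig6 = min2(0, -2) = -2
  sig9 = min2(-2, -2) = -2

Second demand — change propagation:
  sig2: re-runs because src4 -2->0; new result 0 (unchanged).
  sig3: re-runs because src4 -2->0; new result 0 (unchanged).
  sig5: re-examined; everything it read last time is the same (src1 unchanged, sig3 unchanged) — cache 0 kept, no run.
  sig6: re-runs because src4 -2->0; new result 0.
  sig9: re-runs because sig6 -2->0; src4 -2->0; new result 0.

The important point: at sig5 every value read last time is unchanged, so the dirty flag clears without a run.

sig9 now evaluates to 0.
Run set: sig2, sig3, sig6, sig9 (4 run).
Changed values: src4, sig6, sig9.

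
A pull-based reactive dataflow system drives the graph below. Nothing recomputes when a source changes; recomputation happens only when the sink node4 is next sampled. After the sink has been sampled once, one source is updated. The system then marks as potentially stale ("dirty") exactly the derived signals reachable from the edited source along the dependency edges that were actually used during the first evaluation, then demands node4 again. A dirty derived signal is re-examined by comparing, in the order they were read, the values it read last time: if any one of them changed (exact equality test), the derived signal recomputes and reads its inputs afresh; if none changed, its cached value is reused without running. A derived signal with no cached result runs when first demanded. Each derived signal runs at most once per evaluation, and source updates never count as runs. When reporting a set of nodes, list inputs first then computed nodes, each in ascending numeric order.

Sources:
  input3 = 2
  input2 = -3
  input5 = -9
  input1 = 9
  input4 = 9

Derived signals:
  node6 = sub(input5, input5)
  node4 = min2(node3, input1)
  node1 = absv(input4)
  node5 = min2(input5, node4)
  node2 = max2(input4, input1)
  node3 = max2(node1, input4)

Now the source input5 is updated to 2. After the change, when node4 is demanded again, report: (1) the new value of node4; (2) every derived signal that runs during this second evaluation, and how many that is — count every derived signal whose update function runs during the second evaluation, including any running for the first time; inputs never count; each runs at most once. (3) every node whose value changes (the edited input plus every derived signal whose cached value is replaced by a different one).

New value of node4: 9.
Derived signals that run: none — 0 in total.
Values that change: input5.
Key observation: input5 is never demanded by the output, so the edit triggers no recomputation at all.

First evaluation (everything demanded from the output):
  node1 = absv(9) = 9
  node3 = max2(9, 9) = 9
  node4 = min2(9, 9) = 9

Propagation after the edit:
  input5 feeds no computation that the output demands — nothing is marked dirty and nothing runs.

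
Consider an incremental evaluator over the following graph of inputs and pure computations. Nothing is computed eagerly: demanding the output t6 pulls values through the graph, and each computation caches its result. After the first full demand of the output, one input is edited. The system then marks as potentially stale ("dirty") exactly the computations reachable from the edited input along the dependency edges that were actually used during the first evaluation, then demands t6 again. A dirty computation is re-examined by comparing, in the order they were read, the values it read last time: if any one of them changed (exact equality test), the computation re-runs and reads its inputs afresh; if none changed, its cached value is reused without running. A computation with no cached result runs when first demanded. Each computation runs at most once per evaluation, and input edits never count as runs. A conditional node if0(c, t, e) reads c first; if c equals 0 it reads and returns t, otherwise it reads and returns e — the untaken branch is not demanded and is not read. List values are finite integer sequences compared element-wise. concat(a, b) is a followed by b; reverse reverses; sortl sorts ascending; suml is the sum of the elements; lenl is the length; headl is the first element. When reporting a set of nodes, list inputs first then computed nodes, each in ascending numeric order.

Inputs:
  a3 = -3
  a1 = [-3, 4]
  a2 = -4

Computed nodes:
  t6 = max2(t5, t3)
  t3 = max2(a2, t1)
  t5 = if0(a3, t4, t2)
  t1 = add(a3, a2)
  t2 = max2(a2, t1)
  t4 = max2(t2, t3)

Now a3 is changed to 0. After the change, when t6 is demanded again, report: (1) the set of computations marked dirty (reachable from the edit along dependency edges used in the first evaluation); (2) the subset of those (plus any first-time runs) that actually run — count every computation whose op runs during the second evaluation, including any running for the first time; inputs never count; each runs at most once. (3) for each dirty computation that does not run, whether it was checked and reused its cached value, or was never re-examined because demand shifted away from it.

Dirty set: t1, t2, t3, t5, t6.
Run set: t1, t2, t3, t4, t5 (5 run).
Re-examined without running (cache reused): t6.
The important point: the flipped condition pulls in fresh nodes; t4 runs for the first time.

Initial pass — values computed on the first demand:
  t1 = add(-3, -4) = -7
  t2 = max2(-4, -7) = -4
  t3 = max2(-4, -7) = -4
  t5 = if0(a3=-3 -> else branch t2) = -4
  t6 = max2(-4, -4) = -4

Second demand — change propagation:
  t1: re-runs because a3 -3->0; new result -4.
  t2: re-runs because t1 -7->-4; new result -4 (unchanged).
  t3: re-runs because t1 -7->-4; new result -4 (unchanged).
  t4: newly demanded (no cache) — executes and yields -4.
  t5: re-runs because a3 -3->0; new result -4 (unchanged).
  t6: re-examined; everything it read last time is the same (t5 unchanged, t3 unchanged) — cache -4 kept, no run.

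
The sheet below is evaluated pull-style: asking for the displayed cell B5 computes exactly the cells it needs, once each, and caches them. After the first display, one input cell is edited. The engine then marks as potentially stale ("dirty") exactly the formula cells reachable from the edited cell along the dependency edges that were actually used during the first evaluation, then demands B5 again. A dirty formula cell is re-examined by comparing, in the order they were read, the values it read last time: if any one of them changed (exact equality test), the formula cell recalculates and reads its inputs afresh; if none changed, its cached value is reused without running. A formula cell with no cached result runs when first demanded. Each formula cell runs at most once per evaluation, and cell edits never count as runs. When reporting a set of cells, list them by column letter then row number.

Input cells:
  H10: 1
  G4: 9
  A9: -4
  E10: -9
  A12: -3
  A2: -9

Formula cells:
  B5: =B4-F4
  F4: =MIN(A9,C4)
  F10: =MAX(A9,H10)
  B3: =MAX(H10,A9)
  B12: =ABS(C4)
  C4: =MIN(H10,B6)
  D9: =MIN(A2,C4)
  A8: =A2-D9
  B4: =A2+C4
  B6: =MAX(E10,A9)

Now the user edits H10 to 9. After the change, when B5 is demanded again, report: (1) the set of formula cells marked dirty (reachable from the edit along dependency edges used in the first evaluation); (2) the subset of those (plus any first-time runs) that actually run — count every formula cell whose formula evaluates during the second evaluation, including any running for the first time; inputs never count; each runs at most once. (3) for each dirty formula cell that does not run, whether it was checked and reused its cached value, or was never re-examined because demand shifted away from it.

First demand of the output computes:
  B6 = MAX(-9, -4) = -4
  C4 = MIN(1, -4) = -4
  B4 = -9 + -4 = -13
  F4 = MIN(-4, -4) = -4
  B5 = -13 - -4 = -9

After the edit, cleaning proceeds:
  C4: a read changed (H10 1->9) — executes, giving -4 — identical to its old value.
  B4: dirty, but its reads are unchanged (A2 unchanged, C4 unchanged); cached -13 stands.
  F4: dirty, but its reads are unchanged (A9 unchanged, C4 unchanged); cached -4 stands.
  B5: dirty, but its reads are unchanged (B4 unchanged, F4 unchanged); cached -9 stands.

Note the absorption at C4: it re-runs yet its value is the same, leaving the output's value untouched.

The edit dirties: B4, B5, C4, F4.
1 formula cells run: C4.
Cache hits after checking: B4, B5, F4.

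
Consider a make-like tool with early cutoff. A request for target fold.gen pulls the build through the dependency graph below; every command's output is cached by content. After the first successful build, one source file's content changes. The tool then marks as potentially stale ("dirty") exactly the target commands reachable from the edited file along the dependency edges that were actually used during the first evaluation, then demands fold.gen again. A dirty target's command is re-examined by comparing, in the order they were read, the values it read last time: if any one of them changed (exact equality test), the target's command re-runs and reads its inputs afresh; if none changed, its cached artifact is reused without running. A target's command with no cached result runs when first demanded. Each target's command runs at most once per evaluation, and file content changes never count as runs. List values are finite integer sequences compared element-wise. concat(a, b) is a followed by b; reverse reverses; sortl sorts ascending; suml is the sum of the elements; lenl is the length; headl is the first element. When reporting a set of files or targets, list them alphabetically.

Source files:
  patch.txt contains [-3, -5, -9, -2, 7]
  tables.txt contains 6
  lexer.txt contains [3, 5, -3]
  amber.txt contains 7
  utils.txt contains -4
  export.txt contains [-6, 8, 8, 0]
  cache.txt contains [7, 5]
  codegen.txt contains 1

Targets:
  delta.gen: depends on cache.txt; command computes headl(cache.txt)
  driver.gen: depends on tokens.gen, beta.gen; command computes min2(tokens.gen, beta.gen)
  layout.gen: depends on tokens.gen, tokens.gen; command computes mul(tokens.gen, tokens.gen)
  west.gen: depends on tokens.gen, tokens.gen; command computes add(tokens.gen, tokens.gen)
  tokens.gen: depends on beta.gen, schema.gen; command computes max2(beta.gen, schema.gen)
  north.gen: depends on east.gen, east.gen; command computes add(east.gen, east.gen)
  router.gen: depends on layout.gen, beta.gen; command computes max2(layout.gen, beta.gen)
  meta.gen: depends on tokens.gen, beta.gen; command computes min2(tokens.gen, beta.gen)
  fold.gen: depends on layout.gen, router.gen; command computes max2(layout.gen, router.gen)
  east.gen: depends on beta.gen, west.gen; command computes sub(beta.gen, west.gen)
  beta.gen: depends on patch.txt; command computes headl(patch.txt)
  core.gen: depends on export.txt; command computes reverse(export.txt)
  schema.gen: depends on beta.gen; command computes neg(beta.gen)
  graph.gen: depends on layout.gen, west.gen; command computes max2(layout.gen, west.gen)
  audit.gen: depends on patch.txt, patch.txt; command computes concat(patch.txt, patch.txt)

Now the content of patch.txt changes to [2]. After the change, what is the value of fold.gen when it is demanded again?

Demanding fold.gen again yields 4.

First demand of the output computes:
  beta.gen = headl([-3, -5, -9, -2, 7]) = -3
  schema.gen = neg(-3) = 3
  tokens.gen = max2(-3, 3) = 3
  layout.gen = mul(3, 3) = 9
  router.gen = max2(9, -3) = 9
  fold.gen = max2(9, 9) = 9

After the edit, cleaning proceeds:
  beta.gen: a read changed (patch.txt [-3, -5, -9, -2, 7]->[2]) — executes, giving 2.
  schema.gen: a read changed (beta.gen -3->2) — executes, giving -2.
  tokens.gen: a read changed (beta.gen -3->2; schema.gen 3->-2) — executes, giving 2.
  layout.gen: a read changed (tokens.gen 3->2; tokens.gen 3->2) — executes, giving 4.
  router.gen: a read changed (layout.gen 9->4; beta.gen -3->2) — executes, giving 4.
  fold.gen: a read changed (layout.gen 9->4; router.gen 9->4) — executes, giving 4.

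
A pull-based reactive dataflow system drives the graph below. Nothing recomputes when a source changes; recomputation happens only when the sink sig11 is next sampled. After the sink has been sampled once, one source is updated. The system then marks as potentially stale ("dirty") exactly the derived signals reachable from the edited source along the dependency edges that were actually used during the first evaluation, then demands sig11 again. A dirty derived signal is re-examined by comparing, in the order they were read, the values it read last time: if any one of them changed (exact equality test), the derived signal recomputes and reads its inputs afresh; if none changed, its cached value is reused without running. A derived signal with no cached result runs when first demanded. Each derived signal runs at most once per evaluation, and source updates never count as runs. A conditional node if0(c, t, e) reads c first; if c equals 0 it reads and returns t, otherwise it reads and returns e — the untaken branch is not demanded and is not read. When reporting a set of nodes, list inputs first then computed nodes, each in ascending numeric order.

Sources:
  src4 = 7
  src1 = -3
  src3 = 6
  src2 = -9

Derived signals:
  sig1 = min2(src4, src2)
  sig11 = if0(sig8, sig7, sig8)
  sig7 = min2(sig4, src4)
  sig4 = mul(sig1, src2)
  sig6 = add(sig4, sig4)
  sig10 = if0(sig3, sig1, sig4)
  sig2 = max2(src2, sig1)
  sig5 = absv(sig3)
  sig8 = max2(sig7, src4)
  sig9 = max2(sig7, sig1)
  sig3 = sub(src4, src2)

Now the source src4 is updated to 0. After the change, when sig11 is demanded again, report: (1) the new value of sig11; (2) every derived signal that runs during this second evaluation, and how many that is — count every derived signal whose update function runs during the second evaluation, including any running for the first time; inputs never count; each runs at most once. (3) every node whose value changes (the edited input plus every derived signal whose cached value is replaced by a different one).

First evaluation (everything demanded from the output):
  sig1 = min2(7, -9) = -9
  sig4 = mul(-9, -9) = 81
  sig7 = min2(81, 7) = 7
  sig8 = max2(7, 7) = 7
  sig11 = if0(sig8=7 -> else branch sig8) = 7

Propagation after the edit:
  sig1: runs — src4 7->0; result -9 (same value as before).
  sig4: checked — values it read are unchanged (sig1 unchanged, src2 unchanged); reused cached 81 without running.
  sig7: runs — src4 7->0; result 0.
  sig8: runs — sig7 7->0; src4 7->0; result 0.
  sig11: runs — sig8 7->0; sig8 7->0; result 0.

Key observation: the cutoff stops propagation at sig4 — its inputs' values are unchanged, so it reuses its cache.

New value of sig11: 0.
Derived signals that run: sig1, sig7, sig8, sig11 — 4 in total.
Values that change: src4, sig7, sig8, sig11.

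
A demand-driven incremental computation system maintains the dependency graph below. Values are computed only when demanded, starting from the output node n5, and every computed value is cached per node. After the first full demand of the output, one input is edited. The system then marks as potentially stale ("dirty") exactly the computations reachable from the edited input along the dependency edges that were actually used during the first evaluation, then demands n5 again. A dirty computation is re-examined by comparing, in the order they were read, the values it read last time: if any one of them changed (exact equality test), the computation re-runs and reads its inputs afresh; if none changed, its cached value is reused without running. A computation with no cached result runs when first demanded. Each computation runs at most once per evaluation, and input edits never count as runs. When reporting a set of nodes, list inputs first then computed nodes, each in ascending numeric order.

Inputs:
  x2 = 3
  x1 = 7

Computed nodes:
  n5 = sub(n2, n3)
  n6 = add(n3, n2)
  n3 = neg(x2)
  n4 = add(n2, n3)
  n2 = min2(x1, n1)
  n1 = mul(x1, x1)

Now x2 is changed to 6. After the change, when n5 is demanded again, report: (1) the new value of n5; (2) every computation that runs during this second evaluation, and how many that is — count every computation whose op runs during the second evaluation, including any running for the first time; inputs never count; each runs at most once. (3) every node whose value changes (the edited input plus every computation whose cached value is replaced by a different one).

New value of n5: 13.
Computations that run: n3, n5 — 2 in total.
Values that change: x2, n3, n5.

First evaluation (everything demanded from the output):
  n1 = mul(7, 7) = 49
  n2 = min2(7, 49) = 7
  n3 = neg(3) = -3
  n5 = sub(7, -3) = 10

Propagation after the edit:
  n3: runs — x2 3->6; result -6.
  n5: runs — n3 -3->-6; result 13.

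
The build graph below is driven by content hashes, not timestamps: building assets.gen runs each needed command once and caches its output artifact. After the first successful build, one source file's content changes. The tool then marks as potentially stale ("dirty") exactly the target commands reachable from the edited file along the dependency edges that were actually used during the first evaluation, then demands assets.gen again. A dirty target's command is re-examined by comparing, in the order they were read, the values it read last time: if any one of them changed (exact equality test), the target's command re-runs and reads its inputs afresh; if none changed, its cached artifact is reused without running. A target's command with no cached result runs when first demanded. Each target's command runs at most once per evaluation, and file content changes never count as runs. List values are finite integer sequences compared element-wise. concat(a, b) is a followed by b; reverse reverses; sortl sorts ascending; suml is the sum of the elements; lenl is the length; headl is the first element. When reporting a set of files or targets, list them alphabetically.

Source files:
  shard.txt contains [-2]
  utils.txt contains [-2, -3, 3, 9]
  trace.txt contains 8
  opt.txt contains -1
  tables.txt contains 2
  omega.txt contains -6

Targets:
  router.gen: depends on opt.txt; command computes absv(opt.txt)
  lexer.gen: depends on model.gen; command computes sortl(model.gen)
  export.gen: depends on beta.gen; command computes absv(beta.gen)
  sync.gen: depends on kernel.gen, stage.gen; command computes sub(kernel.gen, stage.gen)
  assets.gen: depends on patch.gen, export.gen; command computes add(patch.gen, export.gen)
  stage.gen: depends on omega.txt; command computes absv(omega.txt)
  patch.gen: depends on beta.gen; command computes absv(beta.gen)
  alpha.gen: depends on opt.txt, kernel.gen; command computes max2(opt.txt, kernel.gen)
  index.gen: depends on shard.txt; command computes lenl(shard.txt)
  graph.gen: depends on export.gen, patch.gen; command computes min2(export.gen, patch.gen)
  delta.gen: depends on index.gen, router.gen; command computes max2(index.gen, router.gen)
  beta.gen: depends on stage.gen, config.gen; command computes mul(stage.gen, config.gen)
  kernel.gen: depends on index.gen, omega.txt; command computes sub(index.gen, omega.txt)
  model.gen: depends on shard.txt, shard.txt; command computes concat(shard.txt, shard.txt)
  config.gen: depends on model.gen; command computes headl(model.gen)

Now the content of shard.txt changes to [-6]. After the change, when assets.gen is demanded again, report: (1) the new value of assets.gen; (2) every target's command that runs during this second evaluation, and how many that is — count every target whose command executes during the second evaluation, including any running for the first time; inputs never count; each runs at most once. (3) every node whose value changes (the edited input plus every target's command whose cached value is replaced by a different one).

Initial pass — values computed on the first demand:
  model.gen = concat([-2], [-2]) = [-2, -2]
  config.gen = headl([-2, -2]) = -2
  stage.gen = absv(-6) = 6
  beta.gen = mul(6, -2) = -12
  export.gen = absv(-12) = 12
  patch.gen = absv(-12) = 12
  assets.gen = add(12, 12) = 24

Second demand — change propagation:
  model.gen: re-runs because shard.txt [-2]->[-6]; shard.txt [-2]->[-6]; new result [-6, -6].
  config.gen: re-runs because model.gen [-2, -2]->[-6, -6]; new result -6.
  beta.gen: re-runs because config.gen -2->-6; new result -36.
  export.gen: re-runs because beta.gen -12->-36; new result 36.
  patch.gen: re-runs because beta.gen -12->-36; new result 36.
  assets.gen: re-runs because patch.gen 12->36; export.gen 12->36; new result 72.

assets.gen now evaluates to 72.
Run set: assets.gen, beta.gen, config.gen, export.gen, model.gen, patch.gen (6 run).
Changed values: assets.gen, beta.gen, config.gen, export.gen, model.gen, patch.gen, shard.txt.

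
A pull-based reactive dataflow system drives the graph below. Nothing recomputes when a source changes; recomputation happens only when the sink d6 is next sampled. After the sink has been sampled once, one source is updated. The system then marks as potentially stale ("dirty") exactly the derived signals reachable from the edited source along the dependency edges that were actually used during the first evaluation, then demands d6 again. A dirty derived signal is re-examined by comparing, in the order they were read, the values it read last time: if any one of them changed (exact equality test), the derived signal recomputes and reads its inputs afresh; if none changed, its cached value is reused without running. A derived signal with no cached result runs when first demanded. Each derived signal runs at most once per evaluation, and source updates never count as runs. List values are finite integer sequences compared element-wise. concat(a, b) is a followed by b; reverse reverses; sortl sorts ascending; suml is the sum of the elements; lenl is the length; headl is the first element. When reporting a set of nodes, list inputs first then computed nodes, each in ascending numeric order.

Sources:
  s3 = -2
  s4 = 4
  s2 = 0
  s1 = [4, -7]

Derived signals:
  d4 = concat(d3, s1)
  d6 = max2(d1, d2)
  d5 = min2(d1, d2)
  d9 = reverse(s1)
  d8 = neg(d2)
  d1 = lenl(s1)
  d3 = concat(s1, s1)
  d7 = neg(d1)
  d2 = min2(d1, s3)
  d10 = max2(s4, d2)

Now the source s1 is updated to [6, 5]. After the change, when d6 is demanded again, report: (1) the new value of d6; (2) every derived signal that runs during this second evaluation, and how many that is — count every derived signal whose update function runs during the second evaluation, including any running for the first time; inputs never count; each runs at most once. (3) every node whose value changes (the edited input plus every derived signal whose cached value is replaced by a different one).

New value of d6: 2.
Derived signals that run: d1 — 1 in total.
Values that change: s1.
Key observation: the change is absorbed at d1 — it re-runs but produces the same value, and the output's value is unchanged.

First evaluation (everything demanded from the output):
  d1 = lenl([4, -7]) = 2
  d2 = min2(2, -2) = -2
  d6 = max2(2, -2) = 2

Propagation after the edit:
  d1: runs — s1 [4, -7]->[6, 5]; result 2 (same value as before).
  d2: checked — values it read are unchanged (d1 unchanged, s3 unchanged); reused cached -2 without running.
  d6: checked — values it read are unchanged (d1 unchanged, d2 unchanged); reused cached 2 without running.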